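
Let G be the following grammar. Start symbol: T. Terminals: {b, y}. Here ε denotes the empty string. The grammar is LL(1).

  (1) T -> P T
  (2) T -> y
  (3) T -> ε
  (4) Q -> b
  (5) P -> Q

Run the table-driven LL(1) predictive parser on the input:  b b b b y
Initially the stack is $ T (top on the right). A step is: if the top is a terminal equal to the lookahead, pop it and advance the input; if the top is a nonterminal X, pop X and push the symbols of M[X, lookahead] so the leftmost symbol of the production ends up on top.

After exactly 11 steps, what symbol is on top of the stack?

b

step 1: stack=$ T  input=b b b b y $  — expand T -> P T
step 2: stack=$ T P  input=b b b b y $  — expand P -> Q
step 3: stack=$ T Q  input=b b b b y $  — expand Q -> b
step 4: stack=$ T b  input=b b b b y $  — match b
step 5: stack=$ T  input=b b b y $  — expand T -> P T
step 6: stack=$ T P  input=b b b y $  — expand P -> Q
step 7: stack=$ T Q  input=b b b y $  — expand Q -> b
step 8: stack=$ T b  input=b b b y $  — match b
step 9: stack=$ T  input=b b y $  — expand T -> P T
step 10: stack=$ T P  input=b b y $  — expand P -> Q
step 11: stack=$ T Q  input=b b y $  — expand Q -> b
Stack after step 11: $ T b (top = b).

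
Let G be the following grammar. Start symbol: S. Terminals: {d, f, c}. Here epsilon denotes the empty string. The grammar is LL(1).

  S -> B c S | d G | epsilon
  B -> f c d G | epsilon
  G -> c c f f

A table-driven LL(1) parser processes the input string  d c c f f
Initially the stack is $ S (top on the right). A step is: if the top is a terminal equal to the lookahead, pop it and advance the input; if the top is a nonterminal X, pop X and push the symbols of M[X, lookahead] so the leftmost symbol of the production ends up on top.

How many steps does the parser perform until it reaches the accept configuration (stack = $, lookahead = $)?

7

     Stack      Input        Action
  1  $ S        d c c f f $  expand S -> d G
  2  $ G d      d c c f f $  match d
  3  $ G        c c f f $    expand G -> c c f f
  4  $ f f c c  c c f f $    match c
  5  $ f f c    c f f $      match c
  6  $ f f      f f $        match f
  7  $ f        f $          match f
Accept reached after 7 steps.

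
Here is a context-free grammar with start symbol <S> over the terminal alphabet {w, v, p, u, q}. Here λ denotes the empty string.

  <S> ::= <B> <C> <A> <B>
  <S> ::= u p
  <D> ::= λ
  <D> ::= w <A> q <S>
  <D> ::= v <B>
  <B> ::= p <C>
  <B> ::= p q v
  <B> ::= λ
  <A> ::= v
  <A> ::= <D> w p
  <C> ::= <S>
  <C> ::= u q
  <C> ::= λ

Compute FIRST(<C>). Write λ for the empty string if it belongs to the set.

FIRST(<D>) = {λ, v, w}
FIRST(<B>) = {λ, p}
FIRST(<A>) = {v, w}  (via <D> w p)
FIRST(<S>) = {p, u, v, w}  (via <B> <C> <A> <B>)
FIRST(<C>) = {λ, p, u, v, w}  (via <S>)

{λ, p, u, v, w}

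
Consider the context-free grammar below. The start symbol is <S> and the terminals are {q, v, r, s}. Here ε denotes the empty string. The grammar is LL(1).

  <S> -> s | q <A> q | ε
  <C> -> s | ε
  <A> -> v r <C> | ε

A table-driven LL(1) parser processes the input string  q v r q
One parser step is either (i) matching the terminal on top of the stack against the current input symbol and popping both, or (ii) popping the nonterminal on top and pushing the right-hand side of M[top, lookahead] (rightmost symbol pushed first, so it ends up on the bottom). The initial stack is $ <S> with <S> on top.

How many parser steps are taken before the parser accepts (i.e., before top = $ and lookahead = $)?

step 1: stack=$ <S>  input=q v r q $  — expand <S> -> q <A> q
step 2: stack=$ q <A> q  input=q v r q $  — match q
step 3: stack=$ q <A>  input=v r q $  — expand <A> -> v r <C>
step 4: stack=$ q <C> r v  input=v r q $  — match v
step 5: stack=$ q <C> r  input=r q $  — match r
step 6: stack=$ q <C>  input=q $  — expand <C> -> ε
step 7: stack=$ q  input=q $  — match q
Accept reached after 7 steps.

7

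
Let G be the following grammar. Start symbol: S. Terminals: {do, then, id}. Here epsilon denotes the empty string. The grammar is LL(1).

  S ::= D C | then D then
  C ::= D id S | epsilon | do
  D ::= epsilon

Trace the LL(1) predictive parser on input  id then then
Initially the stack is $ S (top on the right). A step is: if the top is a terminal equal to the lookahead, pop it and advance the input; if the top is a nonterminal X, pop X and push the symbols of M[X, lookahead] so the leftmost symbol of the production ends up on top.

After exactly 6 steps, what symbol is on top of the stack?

step 1: stack=$ S  input=id then then $  — expand S ::= D C
step 2: stack=$ C D  input=id then then $  — expand D ::= epsilon
step 3: stack=$ C  input=id then then $  — expand C ::= D id S
step 4: stack=$ S id D  input=id then then $  — expand D ::= epsilon
step 5: stack=$ S id  input=id then then $  — match id
step 6: stack=$ S  input=then then $  — expand S ::= then D then
Stack after step 6: $ then D then (top = then).

then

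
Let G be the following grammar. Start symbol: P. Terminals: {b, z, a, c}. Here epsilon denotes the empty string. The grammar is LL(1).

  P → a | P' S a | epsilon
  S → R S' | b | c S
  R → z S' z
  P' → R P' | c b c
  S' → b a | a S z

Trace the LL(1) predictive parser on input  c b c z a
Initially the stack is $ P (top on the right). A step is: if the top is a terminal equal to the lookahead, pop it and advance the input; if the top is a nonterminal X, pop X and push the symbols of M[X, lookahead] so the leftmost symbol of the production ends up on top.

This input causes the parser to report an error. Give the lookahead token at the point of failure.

      Stack           Input        Action
   1  $ P             c b c z a $  expand P → P' S a
   2  $ a S P'        c b c z a $  expand P' → c b c
   3  $ a S c b c     c b c z a $  match c
   4  $ a S c b       b c z a $    match b
   5  $ a S c         c z a $      match c
   6  $ a S           z a $        expand S → R S'
   7  $ a S' R        z a $        expand R → z S' z
   8  $ a S' z S' z   z a $        match z
   9  $ a S' z S'     a $          expand S' → a S z
  10  $ a S' z z S a  a $          match a
  11  $ a S' z z S    $            error: M[S, $] is empty

$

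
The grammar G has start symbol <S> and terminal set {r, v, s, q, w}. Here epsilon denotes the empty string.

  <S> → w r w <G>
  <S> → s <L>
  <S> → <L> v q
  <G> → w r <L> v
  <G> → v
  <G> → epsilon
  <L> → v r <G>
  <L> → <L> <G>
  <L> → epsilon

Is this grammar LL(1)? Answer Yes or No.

No

FIRST(<S>) = {s, v, w}
FIRST(<G>) = {epsilon, v, w}
FIRST(<L>) = {epsilon, v, w}
FOLLOW(<S>) = {$}
FOLLOW(<G>) = {$, v, w}
FOLLOW(<L>) = {$, v, w}
Cell M[<G>, v] receives both <G> → v and <G> → epsilon — the grammar is not LL(1).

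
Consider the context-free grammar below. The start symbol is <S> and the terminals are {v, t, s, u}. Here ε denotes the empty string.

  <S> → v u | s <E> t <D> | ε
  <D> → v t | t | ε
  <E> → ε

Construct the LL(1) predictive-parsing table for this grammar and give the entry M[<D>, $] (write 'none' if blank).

FIRST(<S>) = {ε, s, v}
FIRST(<D>) = {ε, t, v}
FIRST(<E>) = {ε}
FOLLOW(<S>) includes $ since <S> is the start symbol.
FOLLOW(<S>): <S> appears on no right-hand side. Thus FOLLOW(<S>) = {$}.
FOLLOW(<D>): in <S>→s <E> t <D>, the suffix after <D> is empty, so FOLLOW(<D>) ⊇ FOLLOW(<S>) = {$}. Thus FOLLOW(<D>) = {$}.
For <D> → v t: FIRST(v t) = {v}, so it goes in M[<D>, t] for t ∈ {v}.
For <D> → t: FIRST(t) = {t}, so it goes in M[<D>, t] for t ∈ {t}.
For <D> → ε: FIRST(ε) = {ε}, so it goes in M[<D>, t] for t ∈ {}; since ε ∈ FIRST, also for every t ∈ FOLLOW(<D>) = {$}.

<D> → ε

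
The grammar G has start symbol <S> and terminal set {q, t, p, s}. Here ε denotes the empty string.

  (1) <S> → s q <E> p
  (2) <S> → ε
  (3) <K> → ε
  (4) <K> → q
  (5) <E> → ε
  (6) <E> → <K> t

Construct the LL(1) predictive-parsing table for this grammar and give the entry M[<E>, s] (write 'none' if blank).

FIRST(<S>): from <S>→s q <E> p we get {s}; from <S>→ε we get {ε}. So FIRST(<S>) = {ε, s}.
FIRST(<K>): from <K>→ε we get {ε}; from <K>→q we get {q}. So FIRST(<K>) = {ε, q}.
FIRST(<E>): from <E>→ε we get {ε}; from <E>→<K> t we get {q, t}. So FIRST(<E>) = {ε, q, t}.
FOLLOW(<S>) includes $ since <S> is the start symbol.
FOLLOW(<E>): in <S>→s q <E> p, <E> is followed by p with FIRST {p}. Thus FOLLOW(<E>) = {p}.
For <E> → ε: FIRST(ε) = {ε}, so it goes in M[<E>, t] for t ∈ {}; since ε ∈ FIRST, also for every t ∈ FOLLOW(<E>) = {p}.
For <E> → <K> t: FIRST(<K> t) = {q, t}, so it goes in M[<E>, t] for t ∈ {q, t}.
None of these place a production in M[<E>, s].

none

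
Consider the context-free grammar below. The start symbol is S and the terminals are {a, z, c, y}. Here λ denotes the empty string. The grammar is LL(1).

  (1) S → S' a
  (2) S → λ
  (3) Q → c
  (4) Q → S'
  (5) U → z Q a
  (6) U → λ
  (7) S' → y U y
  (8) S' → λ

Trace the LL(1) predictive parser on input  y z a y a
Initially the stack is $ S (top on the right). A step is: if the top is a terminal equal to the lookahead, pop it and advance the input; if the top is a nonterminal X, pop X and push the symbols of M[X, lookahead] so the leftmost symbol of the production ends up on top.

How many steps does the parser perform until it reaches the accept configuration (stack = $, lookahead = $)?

step 1: stack=$ S  input=y z a y a $  — expand S → S' a
step 2: stack=$ a S'  input=y z a y a $  — expand S' → y U y
step 3: stack=$ a y U y  input=y z a y a $  — match y
step 4: stack=$ a y U  input=z a y a $  — expand U → z Q a
step 5: stack=$ a y a Q z  input=z a y a $  — match z
step 6: stack=$ a y a Q  input=a y a $  — expand Q → S'
step 7: stack=$ a y a S'  input=a y a $  — expand S' → λ
step 8: stack=$ a y a  input=a y a $  — match a
step 9: stack=$ a y  input=y a $  — match y
step 10: stack=$ a  input=a $  — match a
Accept reached after 10 steps.

10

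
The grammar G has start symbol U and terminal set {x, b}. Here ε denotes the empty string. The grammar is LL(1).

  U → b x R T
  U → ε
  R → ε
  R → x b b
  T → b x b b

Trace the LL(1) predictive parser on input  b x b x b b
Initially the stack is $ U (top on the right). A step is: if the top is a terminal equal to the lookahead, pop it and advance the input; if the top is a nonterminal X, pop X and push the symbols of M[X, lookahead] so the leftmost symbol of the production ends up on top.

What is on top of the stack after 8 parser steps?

step 1: stack=$ U  input=b x b x b b $  — expand U → b x R T
step 2: stack=$ T R x b  input=b x b x b b $  — match b
step 3: stack=$ T R x  input=x b x b b $  — match x
step 4: stack=$ T R  input=b x b b $  — expand R → ε
step 5: stack=$ T  input=b x b b $  — expand T → b x b b
step 6: stack=$ b b x b  input=b x b b $  — match b
step 7: stack=$ b b x  input=x b b $  — match x
step 8: stack=$ b b  input=b b $  — match b
Stack after step 8: $ b (top = b).

b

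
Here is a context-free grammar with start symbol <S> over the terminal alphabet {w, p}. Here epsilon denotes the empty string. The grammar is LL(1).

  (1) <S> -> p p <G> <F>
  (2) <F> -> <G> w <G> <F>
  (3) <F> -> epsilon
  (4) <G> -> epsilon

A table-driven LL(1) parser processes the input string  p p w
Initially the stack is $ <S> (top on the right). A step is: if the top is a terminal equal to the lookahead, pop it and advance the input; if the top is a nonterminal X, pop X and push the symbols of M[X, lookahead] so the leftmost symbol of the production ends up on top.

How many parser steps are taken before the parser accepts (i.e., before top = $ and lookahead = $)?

step 1: stack=$ <S>  input=p p w $  — expand <S> -> p p <G> <F>
step 2: stack=$ <F> <G> p p  input=p p w $  — match p
step 3: stack=$ <F> <G> p  input=p w $  — match p
step 4: stack=$ <F> <G>  input=w $  — expand <G> -> epsilon
step 5: stack=$ <F>  input=w $  — expand <F> -> <G> w <G> <F>
step 6: stack=$ <F> <G> w <G>  input=w $  — expand <G> -> epsilon
step 7: stack=$ <F> <G> w  input=w $  — match w
step 8: stack=$ <F> <G>  input=$  — expand <G> -> epsilon
step 9: stack=$ <F>  input=$  — expand <F> -> epsilon
Accept reached after 9 steps.

9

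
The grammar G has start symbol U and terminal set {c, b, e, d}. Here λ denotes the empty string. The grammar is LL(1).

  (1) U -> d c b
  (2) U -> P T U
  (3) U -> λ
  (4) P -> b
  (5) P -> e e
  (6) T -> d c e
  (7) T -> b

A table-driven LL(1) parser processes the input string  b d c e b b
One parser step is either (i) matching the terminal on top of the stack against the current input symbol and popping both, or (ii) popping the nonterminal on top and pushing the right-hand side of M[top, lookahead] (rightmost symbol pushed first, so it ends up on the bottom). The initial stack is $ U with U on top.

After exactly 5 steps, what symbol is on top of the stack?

c

step 1: stack=$ U  input=b d c e b b $  — expand U -> P T U
step 2: stack=$ U T P  input=b d c e b b $  — expand P -> b
step 3: stack=$ U T b  input=b d c e b b $  — match b
step 4: stack=$ U T  input=d c e b b $  — expand T -> d c e
step 5: stack=$ U e c d  input=d c e b b $  — match d
Stack after step 5: $ U e c (top = c).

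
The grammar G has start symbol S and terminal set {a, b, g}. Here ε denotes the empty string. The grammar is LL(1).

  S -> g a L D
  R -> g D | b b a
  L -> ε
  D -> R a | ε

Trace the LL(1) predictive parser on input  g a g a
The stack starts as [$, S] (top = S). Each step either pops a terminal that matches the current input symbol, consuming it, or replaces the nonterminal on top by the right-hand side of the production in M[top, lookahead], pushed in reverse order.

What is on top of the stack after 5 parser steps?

step 1: stack=$ S  input=g a g a $  — expand S -> g a L D
step 2: stack=$ D L a g  input=g a g a $  — match g
step 3: stack=$ D L a  input=a g a $  — match a
step 4: stack=$ D L  input=g a $  — expand L -> ε
step 5: stack=$ D  input=g a $  — expand D -> R a
Stack after step 5: $ a R (top = R).

R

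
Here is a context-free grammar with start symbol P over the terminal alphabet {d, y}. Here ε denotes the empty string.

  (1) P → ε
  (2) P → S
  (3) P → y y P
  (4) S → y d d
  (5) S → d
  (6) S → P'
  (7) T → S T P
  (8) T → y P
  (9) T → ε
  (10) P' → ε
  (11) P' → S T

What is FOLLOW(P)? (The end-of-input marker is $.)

{$, d, y}

FIRST(P): from P→ε we get {ε}; from P→S we get {ε, d, y}; from P→y y P we get {y}. So FIRST(P) = {ε, d, y}.
FIRST(S): from S→y d d we get {y}; from S→d we get {d}; from S→P' we get {ε, d, y}. So FIRST(S) = {ε, d, y}.
FIRST(T): from T→S T P we get {ε, d, y}; from T→y P we get {y}; from T→ε we get {ε}. So FIRST(T) = {ε, d, y}.
FIRST(P'): from P'→ε we get {ε}; from P'→S T we get {ε, d, y}. So FIRST(P') = {ε, d, y}.
FOLLOW(P) includes $ since P is the start symbol.
FOLLOW(P): in P→y y P, the suffix after P is empty (adds nothing new); in T→S T P, the suffix after P is empty, so FOLLOW(P) ⊇ FOLLOW(T) = {$, d, y}; in T→y P, the suffix after P is empty, so FOLLOW(P) ⊇ FOLLOW(T) = {$, d, y}. Thus FOLLOW(P) = {$, d, y}.
FOLLOW(S): in P→S, the suffix after S is empty, so FOLLOW(S) ⊇ FOLLOW(P) = {$, d, y}; in T→S T P, S is followed by T P with FIRST {ε, d, y}; in T→S T P, the suffix after S is nullable, so FOLLOW(S) ⊇ FOLLOW(T) = {$, d, y}; in P'→S T, S is followed by T with FIRST {ε, d, y}; in P'→S T, the suffix after S is nullable, so FOLLOW(S) ⊇ FOLLOW(P') = {$, d, y}. Thus FOLLOW(S) = {$, d, y}.
FOLLOW(P'): in S→P', the suffix after P' is empty, so FOLLOW(P') ⊇ FOLLOW(S) = {$, d, y}. Thus FOLLOW(P') = {$, d, y}.
FOLLOW(T): in T→S T P, T is followed by P with FIRST {ε, d, y}; in T→S T P, the suffix after T is nullable (adds nothing new); in P'→S T, the suffix after T is empty, so FOLLOW(T) ⊇ FOLLOW(P') = {$, d, y}. Thus FOLLOW(T) = {$, d, y}.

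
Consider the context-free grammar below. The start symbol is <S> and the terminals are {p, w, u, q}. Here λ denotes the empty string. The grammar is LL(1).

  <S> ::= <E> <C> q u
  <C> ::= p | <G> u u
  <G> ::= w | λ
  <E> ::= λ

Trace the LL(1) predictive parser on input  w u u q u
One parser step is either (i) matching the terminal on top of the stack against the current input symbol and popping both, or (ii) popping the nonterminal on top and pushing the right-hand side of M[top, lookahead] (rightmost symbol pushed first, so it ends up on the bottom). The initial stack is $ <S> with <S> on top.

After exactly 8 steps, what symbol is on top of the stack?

     Stack          Input        Action
  1  $ <S>          w u u q u $  expand <S> ::= <E> <C> q u
  2  $ u q <C> <E>  w u u q u $  expand <E> ::= λ
  3  $ u q <C>      w u u q u $  expand <C> ::= <G> u u
  4  $ u q u u <G>  w u u q u $  expand <G> ::= w
  5  $ u q u u w    w u u q u $  match w
  6  $ u q u u      u u q u $    match u
  7  $ u q u        u q u $      match u
  8  $ u q          q u $        match q
Stack after step 8: $ u (top = u).

u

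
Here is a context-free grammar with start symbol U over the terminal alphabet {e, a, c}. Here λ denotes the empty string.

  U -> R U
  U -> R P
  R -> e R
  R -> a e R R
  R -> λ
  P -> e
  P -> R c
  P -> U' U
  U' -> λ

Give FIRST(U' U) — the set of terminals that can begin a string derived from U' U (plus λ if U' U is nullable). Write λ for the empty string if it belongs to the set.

FIRST(R) = {λ, a, e}
FIRST(U') = {λ}
FIRST(U) = {a, c, e}  (via R U, R P)
FIRST(P) = {a, c, e}  (via R c, U' U)
FIRST(U' U): take FIRST of each symbol in turn, carrying on past any symbol whose FIRST contains λ; result {a, c, e}.

{a, c, e}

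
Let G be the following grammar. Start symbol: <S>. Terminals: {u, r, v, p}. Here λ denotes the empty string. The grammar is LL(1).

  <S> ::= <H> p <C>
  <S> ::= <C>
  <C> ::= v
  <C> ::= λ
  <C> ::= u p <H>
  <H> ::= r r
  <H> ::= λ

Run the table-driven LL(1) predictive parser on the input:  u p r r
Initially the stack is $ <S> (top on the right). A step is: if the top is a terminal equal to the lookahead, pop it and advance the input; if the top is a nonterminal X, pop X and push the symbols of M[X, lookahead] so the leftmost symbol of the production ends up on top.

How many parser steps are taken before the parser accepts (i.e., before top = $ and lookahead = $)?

7

     Stack      Input      Action
  1  $ <S>      u p r r $  expand <S> ::= <C>
  2  $ <C>      u p r r $  expand <C> ::= u p <H>
  3  $ <H> p u  u p r r $  match u
  4  $ <H> p    p r r $    match p
  5  $ <H>      r r $      expand <H> ::= r r
  6  $ r r      r r $      match r
  7  $ r        r $        match r
Accept reached after 7 steps.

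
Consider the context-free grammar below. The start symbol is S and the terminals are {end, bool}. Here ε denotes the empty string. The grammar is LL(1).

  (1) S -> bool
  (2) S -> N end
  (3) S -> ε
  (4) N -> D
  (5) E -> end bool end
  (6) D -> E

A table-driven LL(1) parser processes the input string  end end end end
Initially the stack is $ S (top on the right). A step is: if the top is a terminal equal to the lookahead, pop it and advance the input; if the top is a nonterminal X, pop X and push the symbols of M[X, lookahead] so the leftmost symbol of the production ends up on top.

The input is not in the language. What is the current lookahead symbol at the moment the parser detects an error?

end

     Stack               Input              Action
  1  $ S                 end end end end $  expand S -> N end
  2  $ end N             end end end end $  expand N -> D
  3  $ end D             end end end end $  expand D -> E
  4  $ end E             end end end end $  expand E -> end bool end
  5  $ end end bool end  end end end end $  match end
  6  $ end end bool      end end end $      error: top is terminal bool but lookahead is end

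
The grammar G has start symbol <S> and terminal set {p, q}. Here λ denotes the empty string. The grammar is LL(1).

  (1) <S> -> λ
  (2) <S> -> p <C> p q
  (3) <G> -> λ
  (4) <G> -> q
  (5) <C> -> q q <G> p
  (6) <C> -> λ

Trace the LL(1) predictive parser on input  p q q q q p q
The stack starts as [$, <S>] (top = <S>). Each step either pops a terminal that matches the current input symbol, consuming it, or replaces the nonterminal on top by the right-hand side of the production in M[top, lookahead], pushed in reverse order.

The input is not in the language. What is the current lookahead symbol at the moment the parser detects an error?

q

step 1: stack=$ <S>  input=p q q q q p q $  — expand <S> -> p <C> p q
step 2: stack=$ q p <C> p  input=p q q q q p q $  — match p
step 3: stack=$ q p <C>  input=q q q q p q $  — expand <C> -> q q <G> p
step 4: stack=$ q p p <G> q q  input=q q q q p q $  — match q
step 5: stack=$ q p p <G> q  input=q q q p q $  — match q
step 6: stack=$ q p p <G>  input=q q p q $  — expand <G> -> q
step 7: stack=$ q p p q  input=q q p q $  — match q
step 8: stack=$ q p p  input=q p q $  — error: top is terminal p but lookahead is q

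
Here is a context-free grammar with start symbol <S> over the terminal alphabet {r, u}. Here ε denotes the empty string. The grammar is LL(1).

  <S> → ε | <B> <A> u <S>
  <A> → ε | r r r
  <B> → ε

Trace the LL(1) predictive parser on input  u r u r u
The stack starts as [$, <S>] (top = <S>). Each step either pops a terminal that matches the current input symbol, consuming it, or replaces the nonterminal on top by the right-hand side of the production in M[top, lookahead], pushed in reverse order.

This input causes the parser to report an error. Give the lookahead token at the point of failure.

u

     Stack            Input        Action
  1  $ <S>            u r u r u $  expand <S> → <B> <A> u <S>
  2  $ <S> u <A> <B>  u r u r u $  expand <B> → ε
  3  $ <S> u <A>      u r u r u $  expand <A> → ε
  4  $ <S> u          u r u r u $  match u
  5  $ <S>            r u r u $    expand <S> → <B> <A> u <S>
  6  $ <S> u <A> <B>  r u r u $    expand <B> → ε
  7  $ <S> u <A>      r u r u $    expand <A> → r r r
  8  $ <S> u r r r    r u r u $    match r
  9  $ <S> u r r      u r u $      error: top is terminal r but lookahead is u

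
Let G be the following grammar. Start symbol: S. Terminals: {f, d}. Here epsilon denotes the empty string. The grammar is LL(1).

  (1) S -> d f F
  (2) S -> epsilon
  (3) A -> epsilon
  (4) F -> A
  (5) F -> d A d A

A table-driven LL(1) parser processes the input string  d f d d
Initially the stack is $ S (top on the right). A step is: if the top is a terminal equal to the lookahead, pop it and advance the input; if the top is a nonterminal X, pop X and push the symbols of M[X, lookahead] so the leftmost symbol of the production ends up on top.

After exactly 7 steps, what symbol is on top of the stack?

A

step 1: stack=$ S  input=d f d d $  — expand S -> d f F
step 2: stack=$ F f d  input=d f d d $  — match d
step 3: stack=$ F f  input=f d d $  — match f
step 4: stack=$ F  input=d d $  — expand F -> d A d A
step 5: stack=$ A d A d  input=d d $  — match d
step 6: stack=$ A d A  input=d $  — expand A -> epsilon
step 7: stack=$ A d  input=d $  — match d
Stack after step 7: $ A (top = A).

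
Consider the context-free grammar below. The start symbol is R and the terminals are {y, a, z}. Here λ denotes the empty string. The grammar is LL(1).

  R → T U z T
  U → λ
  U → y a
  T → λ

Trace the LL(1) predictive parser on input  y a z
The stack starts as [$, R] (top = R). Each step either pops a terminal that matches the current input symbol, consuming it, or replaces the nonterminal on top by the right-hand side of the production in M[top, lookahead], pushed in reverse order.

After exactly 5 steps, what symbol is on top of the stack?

z

step 1: stack=$ R  input=y a z $  — expand R → T U z T
step 2: stack=$ T z U T  input=y a z $  — expand T → λ
step 3: stack=$ T z U  input=y a z $  — expand U → y a
step 4: stack=$ T z a y  input=y a z $  — match y
step 5: stack=$ T z a  input=a z $  — match a
Stack after step 5: $ T z (top = z).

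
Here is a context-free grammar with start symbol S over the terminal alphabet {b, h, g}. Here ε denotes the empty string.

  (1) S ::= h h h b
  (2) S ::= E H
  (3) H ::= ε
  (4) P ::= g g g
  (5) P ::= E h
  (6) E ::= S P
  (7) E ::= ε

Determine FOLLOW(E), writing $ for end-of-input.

FIRST(H): from H::=ε we get {ε}. So FIRST(H) = {ε}.
FIRST(S): from S::=h h h b we get {h}; from S::=E H we get {ε, g, h}. So FIRST(S) = {ε, g, h}.
FIRST(P): from P::=g g g we get {g}; from P::=E h we get {g, h}. So FIRST(P) = {g, h}.
FIRST(E): from E::=S P we get {g, h}; from E::=ε we get {ε}. So FIRST(E) = {ε, g, h}.
FOLLOW(S) includes $ since S is the start symbol.
FOLLOW(S): in E::=S P, S is followed by P with FIRST {g, h}. Thus FOLLOW(S) = {$, g, h}.
FOLLOW(H): in S::=E H, the suffix after H is empty, so FOLLOW(H) ⊇ FOLLOW(S) = {$, g, h}. Thus FOLLOW(H) = {$, g, h}.
FOLLOW(E): in S::=E H, E is followed by H with FIRST {ε}; in S::=E H, the suffix after E is nullable, so FOLLOW(E) ⊇ FOLLOW(S) = {$, g, h}; in P::=E h, E is followed by h with FIRST {h}. Thus FOLLOW(E) = {$, g, h}.
FOLLOW(P): in E::=S P, the suffix after P is empty, so FOLLOW(P) ⊇ FOLLOW(E) = {$, g, h}. Thus FOLLOW(P) = {$, g, h}.

{$, g, h}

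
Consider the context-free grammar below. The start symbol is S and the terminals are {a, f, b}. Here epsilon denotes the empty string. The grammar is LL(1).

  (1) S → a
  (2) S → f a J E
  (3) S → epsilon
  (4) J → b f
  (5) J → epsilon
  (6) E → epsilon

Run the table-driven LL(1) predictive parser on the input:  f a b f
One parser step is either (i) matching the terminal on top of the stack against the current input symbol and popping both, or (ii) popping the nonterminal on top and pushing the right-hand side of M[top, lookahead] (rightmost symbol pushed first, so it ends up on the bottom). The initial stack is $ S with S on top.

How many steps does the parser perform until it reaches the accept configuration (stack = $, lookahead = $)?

7

step 1: stack=$ S  input=f a b f $  — expand S → f a J E
step 2: stack=$ E J a f  input=f a b f $  — match f
step 3: stack=$ E J a  input=a b f $  — match a
step 4: stack=$ E J  input=b f $  — expand J → b f
step 5: stack=$ E f b  input=b f $  — match b
step 6: stack=$ E f  input=f $  — match f
step 7: stack=$ E  input=$  — expand E → epsilon
Accept reached after 7 steps.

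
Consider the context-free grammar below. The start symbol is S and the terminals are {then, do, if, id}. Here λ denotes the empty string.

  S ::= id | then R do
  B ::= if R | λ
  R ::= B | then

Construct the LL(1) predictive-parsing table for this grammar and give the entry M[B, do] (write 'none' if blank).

FIRST(S): from S::=id we get {id}; from S::=then R do we get {then}. So FIRST(S) = {id, then}.
FIRST(B): from B::=if R we get {if}; from B::=λ we get {λ}. So FIRST(B) = {λ, if}.
FIRST(R): from R::=B we get {λ, if}; from R::=then we get {then}. So FIRST(R) = {λ, if, then}.
FOLLOW(S) includes $ since S is the start symbol.
FOLLOW(B): in R::=B, the suffix after B is empty, so FOLLOW(B) ⊇ FOLLOW(R) = {do}. Thus FOLLOW(B) = {do}.
FOLLOW(R): in S::=then R do, R is followed by do with FIRST {do}; in B::=if R, the suffix after R is empty, so FOLLOW(R) ⊇ FOLLOW(B) = {do}. Thus FOLLOW(R) = {do}.
For B ::= if R: FIRST(if R) = {if}, so it goes in M[B, t] for t ∈ {if}.
For B ::= λ: FIRST(λ) = {λ}, so it goes in M[B, t] for t ∈ {}; since λ ∈ FIRST, also for every t ∈ FOLLOW(B) = {do}.

B ::= λ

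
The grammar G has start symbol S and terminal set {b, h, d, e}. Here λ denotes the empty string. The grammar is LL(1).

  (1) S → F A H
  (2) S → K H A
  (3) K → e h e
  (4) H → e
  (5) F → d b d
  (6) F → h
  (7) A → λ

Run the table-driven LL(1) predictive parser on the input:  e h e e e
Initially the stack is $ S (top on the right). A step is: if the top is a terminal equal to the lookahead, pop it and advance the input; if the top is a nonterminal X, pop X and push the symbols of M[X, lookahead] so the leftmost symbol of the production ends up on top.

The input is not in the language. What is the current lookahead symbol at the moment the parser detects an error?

e

step 1: stack=$ S  input=e h e e e $  — expand S → K H A
step 2: stack=$ A H K  input=e h e e e $  — expand K → e h e
step 3: stack=$ A H e h e  input=e h e e e $  — match e
step 4: stack=$ A H e h  input=h e e e $  — match h
step 5: stack=$ A H e  input=e e e $  — match e
step 6: stack=$ A H  input=e e $  — expand H → e
step 7: stack=$ A e  input=e e $  — match e
step 8: stack=$ A  input=e $  — expand A → λ
step 9: stack=$  input=e $  — error: stack empty but input remains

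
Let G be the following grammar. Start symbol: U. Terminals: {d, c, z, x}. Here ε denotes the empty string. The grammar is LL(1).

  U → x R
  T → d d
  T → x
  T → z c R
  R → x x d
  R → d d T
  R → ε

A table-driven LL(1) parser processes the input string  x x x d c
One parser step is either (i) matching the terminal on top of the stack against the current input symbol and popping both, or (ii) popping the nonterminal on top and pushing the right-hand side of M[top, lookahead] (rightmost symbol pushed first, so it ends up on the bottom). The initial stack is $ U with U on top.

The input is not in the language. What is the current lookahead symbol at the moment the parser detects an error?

c

     Stack    Input        Action
  1  $ U      x x x d c $  expand U → x R
  2  $ R x    x x x d c $  match x
  3  $ R      x x d c $    expand R → x x d
  4  $ d x x  x x d c $    match x
  5  $ d x    x d c $      match x
  6  $ d      d c $        match d
  7  $        c $          error: stack empty but input remains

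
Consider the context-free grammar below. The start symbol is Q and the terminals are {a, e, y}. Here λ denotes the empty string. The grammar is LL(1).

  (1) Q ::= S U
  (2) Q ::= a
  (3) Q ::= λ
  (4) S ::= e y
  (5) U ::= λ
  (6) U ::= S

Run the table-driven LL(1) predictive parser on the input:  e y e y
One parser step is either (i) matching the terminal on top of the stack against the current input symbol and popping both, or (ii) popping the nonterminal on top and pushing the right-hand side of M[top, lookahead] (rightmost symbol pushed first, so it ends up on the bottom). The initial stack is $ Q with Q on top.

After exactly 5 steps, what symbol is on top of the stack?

step 1: stack=$ Q  input=e y e y $  — expand Q ::= S U
step 2: stack=$ U S  input=e y e y $  — expand S ::= e y
step 3: stack=$ U y e  input=e y e y $  — match e
step 4: stack=$ U y  input=y e y $  — match y
step 5: stack=$ U  input=e y $  — expand U ::= S
Stack after step 5: $ S (top = S).

S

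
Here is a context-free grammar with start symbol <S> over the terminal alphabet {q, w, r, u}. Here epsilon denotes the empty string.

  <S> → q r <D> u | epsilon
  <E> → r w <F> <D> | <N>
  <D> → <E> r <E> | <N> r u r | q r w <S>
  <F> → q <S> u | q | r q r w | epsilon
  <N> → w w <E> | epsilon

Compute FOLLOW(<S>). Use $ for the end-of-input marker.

FIRST(<S>) = {epsilon, q}
FIRST(<F>) = {epsilon, q, r}
FIRST(<N>) = {epsilon, w}
FIRST(<E>) = {epsilon, r, w}  (via <N>)
FIRST(<D>) = {q, r, w}  (via <E> r <E>, <N> r u r)
FOLLOW(<S>) includes $ since <S> is the start symbol.
FOLLOW(<F>): in <E>→r w <F> <D>, <F> is followed by <D> with FIRST {q, r, w}. Thus FOLLOW(<F>) = {q, r, w}.
FOLLOW(<S>): in <D>→q r w <S>, the suffix after <S> is empty, so FOLLOW(<S>) ⊇ FOLLOW(<D>) = {r, u}; in <F>→q <S> u, <S> is followed by u with FIRST {u}. Thus FOLLOW(<S>) = {$, r, u}.
FOLLOW(<E>): in <D>→<E> r <E> (occurrence 1), <E> is followed by r <E> with FIRST {r}; in <D>→<E> r <E> (occurrence 2), the suffix after <E> is empty, so FOLLOW(<E>) ⊇ FOLLOW(<D>) = {r, u}; in <N>→w w <E>, the suffix after <E> is empty, so FOLLOW(<E>) ⊇ FOLLOW(<N>) = {r, u}. Thus FOLLOW(<E>) = {r, u}.
FOLLOW(<D>): in <S>→q r <D> u, <D> is followed by u with FIRST {u}; in <E>→r w <F> <D>, the suffix after <D> is empty, so FOLLOW(<D>) ⊇ FOLLOW(<E>) = {r, u}. Thus FOLLOW(<D>) = {r, u}.
FOLLOW(<N>): in <E>→<N>, the suffix after <N> is empty, so FOLLOW(<N>) ⊇ FOLLOW(<E>) = {r, u}; in <D>→<N> r u r, <N> is followed by r u r with FIRST {r}. Thus FOLLOW(<N>) = {r, u}.

{$, r, u}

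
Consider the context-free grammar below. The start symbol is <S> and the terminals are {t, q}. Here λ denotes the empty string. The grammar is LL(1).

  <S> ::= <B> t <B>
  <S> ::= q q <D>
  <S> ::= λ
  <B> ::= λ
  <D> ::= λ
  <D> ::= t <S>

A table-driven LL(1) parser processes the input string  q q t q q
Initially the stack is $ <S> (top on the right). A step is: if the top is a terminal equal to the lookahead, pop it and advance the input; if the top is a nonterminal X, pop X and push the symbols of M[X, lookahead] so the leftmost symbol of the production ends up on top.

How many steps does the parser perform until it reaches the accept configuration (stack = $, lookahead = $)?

step 1: stack=$ <S>  input=q q t q q $  — expand <S> ::= q q <D>
step 2: stack=$ <D> q q  input=q q t q q $  — match q
step 3: stack=$ <D> q  input=q t q q $  — match q
step 4: stack=$ <D>  input=t q q $  — expand <D> ::= t <S>
step 5: stack=$ <S> t  input=t q q $  — match t
step 6: stack=$ <S>  input=q q $  — expand <S> ::= q q <D>
step 7: stack=$ <D> q q  input=q q $  — match q
step 8: stack=$ <D> q  input=q $  — match q
step 9: stack=$ <D>  input=$  — expand <D> ::= λ
Accept reached after 9 steps.

9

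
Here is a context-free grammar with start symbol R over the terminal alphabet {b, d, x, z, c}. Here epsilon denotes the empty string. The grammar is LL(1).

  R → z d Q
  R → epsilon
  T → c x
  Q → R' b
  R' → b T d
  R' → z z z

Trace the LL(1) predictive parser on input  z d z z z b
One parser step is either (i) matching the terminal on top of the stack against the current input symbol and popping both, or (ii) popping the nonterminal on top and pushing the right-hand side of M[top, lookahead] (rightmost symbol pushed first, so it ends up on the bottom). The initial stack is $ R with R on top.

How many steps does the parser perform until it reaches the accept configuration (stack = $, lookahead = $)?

9

step 1: stack=$ R  input=z d z z z b $  — expand R → z d Q
step 2: stack=$ Q d z  input=z d z z z b $  — match z
step 3: stack=$ Q d  input=d z z z b $  — match d
step 4: stack=$ Q  input=z z z b $  — expand Q → R' b
step 5: stack=$ b R'  input=z z z b $  — expand R' → z z z
step 6: stack=$ b z z z  input=z z z b $  — match z
step 7: stack=$ b z z  input=z z b $  — match z
step 8: stack=$ b z  input=z b $  — match z
step 9: stack=$ b  input=b $  — match b
Accept reached after 9 steps.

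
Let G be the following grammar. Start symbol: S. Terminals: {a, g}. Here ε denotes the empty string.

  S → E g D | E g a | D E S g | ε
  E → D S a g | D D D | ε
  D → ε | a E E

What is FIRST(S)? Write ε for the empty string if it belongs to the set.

{ε, a, g}

FIRST(D) = {ε, a}
FIRST(S) = {ε, a, g}  (via E g D, E g a, D E S g)
FIRST(E) = {ε, a, g}  (via D S a g, D D D)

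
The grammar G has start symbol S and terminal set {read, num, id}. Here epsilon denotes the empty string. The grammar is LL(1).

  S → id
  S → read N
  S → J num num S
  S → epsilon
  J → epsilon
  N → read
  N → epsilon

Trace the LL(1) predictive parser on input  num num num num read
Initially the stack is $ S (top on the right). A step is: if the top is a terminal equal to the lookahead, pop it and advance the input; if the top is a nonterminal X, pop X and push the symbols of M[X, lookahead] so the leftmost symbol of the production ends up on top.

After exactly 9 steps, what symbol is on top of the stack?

step 1: stack=$ S  input=num num num num read $  — expand S → J num num S
step 2: stack=$ S num num J  input=num num num num read $  — expand J → epsilon
step 3: stack=$ S num num  input=num num num num read $  — match num
step 4: stack=$ S num  input=num num num read $  — match num
step 5: stack=$ S  input=num num read $  — expand S → J num num S
step 6: stack=$ S num num J  input=num num read $  — expand J → epsilon
step 7: stack=$ S num num  input=num num read $  — match num
step 8: stack=$ S num  input=num read $  — match num
step 9: stack=$ S  input=read $  — expand S → read N
Stack after step 9: $ N read (top = read).

read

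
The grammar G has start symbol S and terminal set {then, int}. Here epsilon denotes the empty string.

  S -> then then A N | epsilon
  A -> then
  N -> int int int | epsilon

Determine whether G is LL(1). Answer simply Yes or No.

FIRST(S) = {epsilon, then}
FIRST(A) = {then}
FIRST(N) = {epsilon, int}
FOLLOW(S) = {$}
FOLLOW(A) = {$, int}
FOLLOW(N) = {$}
Each cell of M receives at most one production.

Yes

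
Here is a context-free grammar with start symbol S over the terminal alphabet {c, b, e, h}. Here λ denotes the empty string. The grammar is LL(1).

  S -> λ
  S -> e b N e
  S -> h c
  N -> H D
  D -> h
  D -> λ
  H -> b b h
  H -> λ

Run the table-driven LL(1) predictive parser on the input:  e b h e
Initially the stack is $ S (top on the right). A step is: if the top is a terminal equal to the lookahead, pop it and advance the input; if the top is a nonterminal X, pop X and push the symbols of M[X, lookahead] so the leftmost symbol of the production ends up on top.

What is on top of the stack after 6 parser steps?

     Stack      Input      Action
  1  $ S        e b h e $  expand S -> e b N e
  2  $ e N b e  e b h e $  match e
  3  $ e N b    b h e $    match b
  4  $ e N      h e $      expand N -> H D
  5  $ e D H    h e $      expand H -> λ
  6  $ e D      h e $      expand D -> h
Stack after step 6: $ e h (top = h).

h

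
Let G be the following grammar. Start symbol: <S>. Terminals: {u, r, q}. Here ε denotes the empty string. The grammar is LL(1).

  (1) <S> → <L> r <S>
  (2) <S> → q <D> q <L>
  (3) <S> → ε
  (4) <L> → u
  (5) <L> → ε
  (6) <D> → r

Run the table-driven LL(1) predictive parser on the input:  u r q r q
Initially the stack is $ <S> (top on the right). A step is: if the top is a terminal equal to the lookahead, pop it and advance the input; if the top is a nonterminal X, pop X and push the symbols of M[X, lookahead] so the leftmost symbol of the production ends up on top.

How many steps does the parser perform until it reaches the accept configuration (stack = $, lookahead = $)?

      Stack          Input        Action
   1  $ <S>          u r q r q $  expand <S> → <L> r <S>
   2  $ <S> r <L>    u r q r q $  expand <L> → u
   3  $ <S> r u      u r q r q $  match u
   4  $ <S> r        r q r q $    match r
   5  $ <S>          q r q $      expand <S> → q <D> q <L>
   6  $ <L> q <D> q  q r q $      match q
   7  $ <L> q <D>    r q $        expand <D> → r
   8  $ <L> q r      r q $        match r
   9  $ <L> q        q $          match q
  10  $ <L>          $            expand <L> → ε
Accept reached after 10 steps.

10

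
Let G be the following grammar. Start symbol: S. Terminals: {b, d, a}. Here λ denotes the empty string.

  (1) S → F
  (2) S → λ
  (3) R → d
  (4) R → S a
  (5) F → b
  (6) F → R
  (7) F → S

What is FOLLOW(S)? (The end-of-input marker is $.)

{$, a}

FIRST(S): from S→F we get {λ, a, b, d}; from S→λ we get {λ}. So FIRST(S) = {λ, a, b, d}.
FIRST(R): from R→d we get {d}; from R→S a we get {a, b, d}. So FIRST(R) = {a, b, d}.
FIRST(F): from F→b we get {b}; from F→R we get {a, b, d}; from F→S we get {λ, a, b, d}. So FIRST(F) = {λ, a, b, d}.
FOLLOW(S) includes $ since S is the start symbol.
FOLLOW(S): in R→S a, S is followed by a with FIRST {a}; in F→S, the suffix after S is empty, so FOLLOW(S) ⊇ FOLLOW(F) = {$, a}. Thus FOLLOW(S) = {$, a}.
FOLLOW(F): in S→F, the suffix after F is empty, so FOLLOW(F) ⊇ FOLLOW(S) = {$, a}. Thus FOLLOW(F) = {$, a}.
FOLLOW(R): in F→R, the suffix after R is empty, so FOLLOW(R) ⊇ FOLLOW(F) = {$, a}. Thus FOLLOW(R) = {$, a}.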